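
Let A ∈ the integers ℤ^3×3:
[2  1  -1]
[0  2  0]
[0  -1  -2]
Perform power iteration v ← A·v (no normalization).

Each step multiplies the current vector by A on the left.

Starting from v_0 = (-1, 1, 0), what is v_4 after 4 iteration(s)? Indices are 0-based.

v_4 = (24, 16, 0)

v_0 = (-1, 1, 0).
v_1 = A·v_0 = (-1, 2, -1).
v_2 = A·v_1 = (1, 4, 0).
v_3 = A·v_2 = (6, 8, -4).
v_4 = A·v_3 = (24, 16, 0).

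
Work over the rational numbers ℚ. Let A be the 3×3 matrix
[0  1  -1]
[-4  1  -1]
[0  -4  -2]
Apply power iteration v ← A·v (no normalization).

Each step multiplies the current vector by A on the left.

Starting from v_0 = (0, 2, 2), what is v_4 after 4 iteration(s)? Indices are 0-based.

v_0 = (0, 2, 2).
v_1 = A·v_0 = (0, 0, -12).
v_2 = A·v_1 = (12, 12, 24).
v_3 = A·v_2 = (-12, -60, -96).
v_4 = A·v_3 = (36, 84, 432).

v_4 = (36, 84, 432)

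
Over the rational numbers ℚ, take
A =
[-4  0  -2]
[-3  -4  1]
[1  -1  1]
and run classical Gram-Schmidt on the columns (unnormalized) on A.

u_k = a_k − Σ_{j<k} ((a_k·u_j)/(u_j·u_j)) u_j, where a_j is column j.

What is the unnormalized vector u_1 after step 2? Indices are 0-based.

u_1 = (22/13, -71/26, -37/26)

Step 1: u_0 = a_0 = (-4, -3, 1).
Step 2: u_1 = a_1 − (11/26)·u_0 = (22/13, -71/26, -37/26).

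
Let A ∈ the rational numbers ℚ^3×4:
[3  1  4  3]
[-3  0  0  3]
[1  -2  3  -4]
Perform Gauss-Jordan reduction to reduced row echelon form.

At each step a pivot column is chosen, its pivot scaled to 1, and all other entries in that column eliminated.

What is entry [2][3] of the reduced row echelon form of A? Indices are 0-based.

M[2][3] = 9/11

step 1: normalize row 0 (÷3) = (1, 1/3, 4/3, 1)
  row 1: subtract -3×row0 = (0, 1, 4, 6)
  row 2: subtract 1×row0 = (0, -7/3, 5/3, -5)
step 2: normalize row 1 (÷1) = (0, 1, 4, 6)
  row 0: subtract 1/3×row1 = (1, 0, 0, -1)
  row 2: subtract -7/3×row1 = (0, 0, 11, 9)
step 3: normalize row 2 (÷11) = (0, 0, 1, 9/11)
  row 1: subtract 4×row2 = (0, 1, 0, 30/11)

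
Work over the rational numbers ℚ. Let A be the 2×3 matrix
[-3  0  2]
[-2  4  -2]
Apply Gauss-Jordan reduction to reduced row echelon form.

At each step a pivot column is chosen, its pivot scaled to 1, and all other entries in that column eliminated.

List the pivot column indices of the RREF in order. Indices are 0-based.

pivot(0,0)=-3: scale R0 → (1, 0, -2/3)
  clear (1,0): R1 −= (-2)R0 → (0, 4, -10/3)
pivot(1,1)=4: scale R1 → (0, 1, -5/6)

pivot columns: 0, 1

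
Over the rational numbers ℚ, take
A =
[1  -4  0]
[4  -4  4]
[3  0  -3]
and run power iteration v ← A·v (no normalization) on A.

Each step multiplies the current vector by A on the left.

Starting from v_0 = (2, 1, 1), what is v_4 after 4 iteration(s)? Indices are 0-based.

v_4 = (414, 420, 405)

v_0 = (2, 1, 1).
v_1 = A·v_0 = (-2, 8, 3).
v_2 = A·v_1 = (-34, -28, -15).
v_3 = A·v_2 = (78, -84, -57).
v_4 = A·v_3 = (414, 420, 405).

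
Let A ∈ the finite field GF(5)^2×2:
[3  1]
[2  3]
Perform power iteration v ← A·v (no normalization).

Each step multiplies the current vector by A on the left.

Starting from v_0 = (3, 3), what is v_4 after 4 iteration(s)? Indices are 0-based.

v_0 = (3, 3).
v_1 = A·v_0 = (2, 0).
v_2 = A·v_1 = (1, 4).
v_3 = A·v_2 = (2, 4).
v_4 = A·v_3 = (0, 1).

v_4 = (0, 1)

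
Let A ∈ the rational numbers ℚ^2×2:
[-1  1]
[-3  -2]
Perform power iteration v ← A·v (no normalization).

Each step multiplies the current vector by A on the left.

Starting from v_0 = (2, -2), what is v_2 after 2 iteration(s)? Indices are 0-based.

v_2 = (2, 16)

v_0 = (2, -2).
v_1 = A·v_0 = (-4, -2).
v_2 = A·v_1 = (2, 16).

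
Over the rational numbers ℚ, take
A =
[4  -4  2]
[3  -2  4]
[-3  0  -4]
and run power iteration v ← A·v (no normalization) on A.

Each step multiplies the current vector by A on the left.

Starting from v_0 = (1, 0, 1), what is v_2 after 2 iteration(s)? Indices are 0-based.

v_0 = (1, 0, 1).
v_1 = A·v_0 = (6, 7, -7).
v_2 = A·v_1 = (-18, -24, 10).

v_2 = (-18, -24, 10)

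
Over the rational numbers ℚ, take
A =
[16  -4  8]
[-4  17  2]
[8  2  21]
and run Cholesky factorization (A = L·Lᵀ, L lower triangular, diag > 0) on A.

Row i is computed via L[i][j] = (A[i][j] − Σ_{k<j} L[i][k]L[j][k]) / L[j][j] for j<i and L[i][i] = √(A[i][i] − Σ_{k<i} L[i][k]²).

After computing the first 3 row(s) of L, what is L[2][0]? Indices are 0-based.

Step 1: L[0][0] = √(16) = 4.
  L[1][0] = (-4) / L[0][0] = -1.
Step 2: L[1][1] = √(16) = 4.
  L[2][0] = (8) / L[0][0] = 2.
  L[2][1] = (4) / L[1][1] = 1.
Step 3: L[2][2] = √(16) = 4.

L[2][0] = 2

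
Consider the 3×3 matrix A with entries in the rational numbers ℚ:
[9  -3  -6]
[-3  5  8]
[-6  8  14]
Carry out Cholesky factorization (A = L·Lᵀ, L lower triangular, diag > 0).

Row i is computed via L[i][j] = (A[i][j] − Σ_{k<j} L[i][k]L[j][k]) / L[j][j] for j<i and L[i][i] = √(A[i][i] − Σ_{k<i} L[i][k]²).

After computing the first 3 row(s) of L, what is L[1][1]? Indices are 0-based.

L[1][1] = 2

Step 1: L[0][0] = √(9) = 3.
  L[1][0] = (-3) / L[0][0] = -1.
Step 2: L[1][1] = √(4) = 2.
  L[2][0] = (-6) / L[0][0] = -2.
  L[2][1] = (6) / L[1][1] = 3.
Step 3: L[2][2] = √(1) = 1.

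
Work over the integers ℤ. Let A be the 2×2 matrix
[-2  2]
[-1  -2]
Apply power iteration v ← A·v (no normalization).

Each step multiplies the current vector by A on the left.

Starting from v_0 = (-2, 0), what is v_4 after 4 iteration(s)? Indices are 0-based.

v_0 = (-2, 0).
v_1 = A·v_0 = (4, 2).
v_2 = A·v_1 = (-4, -8).
v_3 = A·v_2 = (-8, 20).
v_4 = A·v_3 = (56, -32).

v_4 = (56, -32)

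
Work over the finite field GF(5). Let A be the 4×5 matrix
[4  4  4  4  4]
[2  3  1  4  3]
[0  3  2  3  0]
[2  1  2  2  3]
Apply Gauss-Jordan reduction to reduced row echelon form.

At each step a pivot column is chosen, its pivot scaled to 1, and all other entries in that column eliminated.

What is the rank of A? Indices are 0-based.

[1] R0 /= 4  ⇒  (1, 1, 1, 1, 1)
     R1 -= 2·R0  ⇒  (0, 1, 4, 2, 1)
     R3 -= 2·R0  ⇒  (0, 4, 0, 0, 1)
[2] R1 /= 1  ⇒  (0, 1, 4, 2, 1)
     R0 -= 1·R1  ⇒  (1, 0, 2, 4, 0)
     R2 -= 3·R1  ⇒  (0, 0, 0, 2, 2)
     R3 -= 4·R1  ⇒  (0, 0, 4, 2, 2)
[3] R2 <-> R3
[3] R2 /= 4  ⇒  (0, 0, 1, 3, 3)
     R0 -= 2·R2  ⇒  (1, 0, 0, 3, 4)
     R1 -= 4·R2  ⇒  (0, 1, 0, 0, 4)
[4] R3 /= 2  ⇒  (0, 0, 0, 1, 1)
     R0 -= 3·R3  ⇒  (1, 0, 0, 0, 1)
     R2 -= 3·R3  ⇒  (0, 0, 1, 0, 0)

rank = 4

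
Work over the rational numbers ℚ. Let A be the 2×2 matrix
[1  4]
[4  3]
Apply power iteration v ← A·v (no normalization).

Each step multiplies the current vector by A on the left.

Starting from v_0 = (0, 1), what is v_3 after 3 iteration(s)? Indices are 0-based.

v_3 = (116, 139)

v_0 = (0, 1).
v_1 = A·v_0 = (4, 3).
v_2 = A·v_1 = (16, 25).
v_3 = A·v_2 = (116, 139).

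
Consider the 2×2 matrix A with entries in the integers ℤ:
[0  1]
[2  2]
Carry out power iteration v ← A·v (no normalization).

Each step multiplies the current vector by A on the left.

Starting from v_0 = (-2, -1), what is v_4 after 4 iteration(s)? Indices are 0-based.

v_0 = (-2, -1).
v_1 = A·v_0 = (-1, -6).
v_2 = A·v_1 = (-6, -14).
v_3 = A·v_2 = (-14, -40).
v_4 = A·v_3 = (-40, -108).

v_4 = (-40, -108)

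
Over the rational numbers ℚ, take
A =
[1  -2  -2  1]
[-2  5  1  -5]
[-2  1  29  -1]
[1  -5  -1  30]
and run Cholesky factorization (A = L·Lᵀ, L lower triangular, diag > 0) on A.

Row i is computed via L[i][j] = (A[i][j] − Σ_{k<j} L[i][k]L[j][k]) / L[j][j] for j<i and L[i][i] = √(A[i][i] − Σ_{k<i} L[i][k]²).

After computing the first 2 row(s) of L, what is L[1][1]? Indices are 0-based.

L[1][1] = 1

Step 1: L[0][0] = √(1) = 1.
  L[1][0] = (-2) / L[0][0] = -2.
Step 2: L[1][1] = √(1) = 1.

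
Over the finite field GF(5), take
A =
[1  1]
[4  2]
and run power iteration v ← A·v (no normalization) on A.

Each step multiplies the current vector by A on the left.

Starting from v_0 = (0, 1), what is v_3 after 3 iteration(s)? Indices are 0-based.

v_3 = (1, 3)

v_0 = (0, 1).
v_1 = A·v_0 = (1, 2).
v_2 = A·v_1 = (3, 3).
v_3 = A·v_2 = (1, 3).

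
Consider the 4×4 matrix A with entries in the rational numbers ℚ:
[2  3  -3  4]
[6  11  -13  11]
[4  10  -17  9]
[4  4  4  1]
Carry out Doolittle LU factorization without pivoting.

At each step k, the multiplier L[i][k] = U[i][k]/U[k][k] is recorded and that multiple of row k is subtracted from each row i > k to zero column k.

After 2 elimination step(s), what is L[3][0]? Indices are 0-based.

Step 1: pivot at (0,0) is 2.
  row1 ← row1 − (3)·row0  ⇒  L[1][0]=3, U row1=(0, 2, -4, -1)
  row2 ← row2 − (2)·row0  ⇒  L[2][0]=2, U row2=(0, 4, -11, 1)
  row3 ← row3 − (2)·row0  ⇒  L[3][0]=2, U row3=(0, -2, 10, -7)
Step 2: pivot at (1,1) is 2.
  row2 ← row2 − (2)·row1  ⇒  L[2][1]=2, U row2=(0, 0, -3, 3)
  row3 ← row3 − (-1)·row1  ⇒  L[3][1]=-1, U row3=(0, 0, 6, -8)

L[3][0] = 2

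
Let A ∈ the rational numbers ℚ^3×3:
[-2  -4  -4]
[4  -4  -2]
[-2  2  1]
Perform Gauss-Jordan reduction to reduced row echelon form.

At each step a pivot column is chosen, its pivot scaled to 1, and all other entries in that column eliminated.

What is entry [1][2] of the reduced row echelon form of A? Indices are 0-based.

step 1: normalize row 0 (÷-2) = (1, 2, 2)
  row 1: subtract 4×row0 = (0, -12, -10)
  row 2: subtract -2×row0 = (0, 6, 5)
step 2: normalize row 1 (÷-12) = (0, 1, 5/6)
  row 0: subtract 2×row1 = (1, 0, 1/3)
  row 2: subtract 6×row1 = (0, 0, 0)
skip col 2 (zero from row 2)

M[1][2] = 5/6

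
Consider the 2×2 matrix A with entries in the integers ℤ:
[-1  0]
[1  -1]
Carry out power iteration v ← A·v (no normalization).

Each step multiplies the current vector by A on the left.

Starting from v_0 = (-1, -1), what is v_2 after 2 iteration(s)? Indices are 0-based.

v_0 = (-1, -1).
v_1 = A·v_0 = (1, 0).
v_2 = A·v_1 = (-1, 1).

v_2 = (-1, 1)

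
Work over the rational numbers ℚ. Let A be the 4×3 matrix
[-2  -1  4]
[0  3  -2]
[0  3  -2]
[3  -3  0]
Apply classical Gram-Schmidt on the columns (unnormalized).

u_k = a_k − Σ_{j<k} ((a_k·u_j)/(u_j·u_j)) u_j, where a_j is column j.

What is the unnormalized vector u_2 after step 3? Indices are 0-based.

u_2 = (36/35, 18/35, 18/35, 24/35)

Step 1: u_0 = a_0 = (-2, 0, 0, 3).
Step 2: u_1 = a_1 − (-7/13)·u_0 = (-27/13, 3, 3, -18/13).
Step 3: u_2 = a_2 − (-8/13)·u_0 − (-88/105)·u_1 = (36/35, 18/35, 18/35, 24/35).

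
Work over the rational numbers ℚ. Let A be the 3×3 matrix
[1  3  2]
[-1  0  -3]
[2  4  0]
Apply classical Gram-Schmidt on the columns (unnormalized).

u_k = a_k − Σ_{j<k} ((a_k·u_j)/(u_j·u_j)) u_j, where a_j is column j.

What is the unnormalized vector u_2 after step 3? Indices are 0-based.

Step 1: u_0 = a_0 = (1, -1, 2).
Step 2: u_1 = a_1 − (11/6)·u_0 = (7/6, 11/6, 1/3).
Step 3: u_2 = a_2 − (5/6)·u_0 − (-19/29)·u_1 = (56/29, -28/29, -42/29).

u_2 = (56/29, -28/29, -42/29)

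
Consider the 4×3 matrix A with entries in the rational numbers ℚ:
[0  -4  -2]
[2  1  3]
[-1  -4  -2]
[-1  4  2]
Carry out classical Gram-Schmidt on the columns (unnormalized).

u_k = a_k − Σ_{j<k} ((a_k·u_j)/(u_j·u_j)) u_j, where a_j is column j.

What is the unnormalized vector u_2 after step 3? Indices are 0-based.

u_2 = (2/29, 24/29, 26/29, 22/29)

Step 1: u_0 = a_0 = (0, 2, -1, -1).
Step 2: u_1 = a_1 − (1/3)·u_0 = (-4, 1/3, -11/3, 13/3).
Step 3: u_2 = a_2 − (1)·u_0 − (15/29)·u_1 = (2/29, 24/29, 26/29, 22/29).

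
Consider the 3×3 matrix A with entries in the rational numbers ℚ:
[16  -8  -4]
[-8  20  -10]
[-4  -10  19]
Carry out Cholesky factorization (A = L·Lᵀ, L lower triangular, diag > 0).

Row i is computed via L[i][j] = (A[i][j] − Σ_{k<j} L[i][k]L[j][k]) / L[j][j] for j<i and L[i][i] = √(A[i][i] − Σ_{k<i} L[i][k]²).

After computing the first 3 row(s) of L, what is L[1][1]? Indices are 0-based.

Step 1: L[0][0] = √(16) = 4.
  L[1][0] = (-8) / L[0][0] = -2.
Step 2: L[1][1] = √(16) = 4.
  L[2][0] = (-4) / L[0][0] = -1.
  L[2][1] = (-12) / L[1][1] = -3.
Step 3: L[2][2] = √(9) = 3.

L[1][1] = 4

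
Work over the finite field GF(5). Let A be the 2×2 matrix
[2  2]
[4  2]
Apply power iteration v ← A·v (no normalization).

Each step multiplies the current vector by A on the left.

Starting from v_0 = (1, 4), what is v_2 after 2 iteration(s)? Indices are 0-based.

v_0 = (1, 4).
v_1 = A·v_0 = (0, 2).
v_2 = A·v_1 = (4, 4).

v_2 = (4, 4)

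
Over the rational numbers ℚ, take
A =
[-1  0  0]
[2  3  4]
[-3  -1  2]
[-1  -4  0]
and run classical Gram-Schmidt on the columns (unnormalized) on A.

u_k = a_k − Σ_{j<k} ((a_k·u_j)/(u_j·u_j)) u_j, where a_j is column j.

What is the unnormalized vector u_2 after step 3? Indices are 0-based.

Step 1: u_0 = a_0 = (-1, 2, -3, -1).
Step 2: u_1 = a_1 − (13/15)·u_0 = (13/15, 19/15, 8/5, -47/15).
Step 3: u_2 = a_2 − (2/15)·u_0 − (124/221)·u_1 = (-6/17, 668/221, 332/221, 418/221).

u_2 = (-6/17, 668/221, 332/221, 418/221)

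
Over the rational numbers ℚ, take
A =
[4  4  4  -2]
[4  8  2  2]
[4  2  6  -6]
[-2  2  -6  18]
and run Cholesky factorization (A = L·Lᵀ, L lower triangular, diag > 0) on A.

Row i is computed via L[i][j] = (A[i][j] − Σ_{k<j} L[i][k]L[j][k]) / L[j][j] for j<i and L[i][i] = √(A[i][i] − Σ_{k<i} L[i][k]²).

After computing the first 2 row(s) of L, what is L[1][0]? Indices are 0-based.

L[1][0] = 2

Step 1: L[0][0] = √(4) = 2.
  L[1][0] = (4) / L[0][0] = 2.
Step 2: L[1][1] = √(4) = 2.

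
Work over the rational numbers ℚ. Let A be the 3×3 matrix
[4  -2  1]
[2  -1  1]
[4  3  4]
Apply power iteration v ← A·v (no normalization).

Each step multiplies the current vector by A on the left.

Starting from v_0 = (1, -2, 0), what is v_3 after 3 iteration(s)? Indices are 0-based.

v_0 = (1, -2, 0).
v_1 = A·v_0 = (8, 4, -2).
v_2 = A·v_1 = (22, 10, 36).
v_3 = A·v_2 = (104, 70, 262).

v_3 = (104, 70, 262)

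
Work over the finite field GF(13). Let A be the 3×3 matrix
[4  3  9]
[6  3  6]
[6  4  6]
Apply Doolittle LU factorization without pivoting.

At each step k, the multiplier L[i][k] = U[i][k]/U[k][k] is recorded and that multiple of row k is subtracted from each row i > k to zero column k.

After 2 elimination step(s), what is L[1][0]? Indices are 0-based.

k=0: U[0][0]=4
  eliminate (1,0): mult=8, new row 1: (0, 5, 12); set L[1][0]=8
  eliminate (2,0): mult=8, new row 2: (0, 6, 12); set L[2][0]=8
k=1: U[1][1]=5
  eliminate (2,1): mult=9, new row 2: (0, 0, 8); set L[2][1]=9

L[1][0] = 8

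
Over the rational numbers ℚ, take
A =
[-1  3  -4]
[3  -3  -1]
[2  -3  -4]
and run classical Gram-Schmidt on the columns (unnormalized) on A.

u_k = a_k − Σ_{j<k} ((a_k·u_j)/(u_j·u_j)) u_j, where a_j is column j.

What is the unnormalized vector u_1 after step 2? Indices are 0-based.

u_1 = (12/7, 6/7, -3/7)

Step 1: u_0 = a_0 = (-1, 3, 2).
Step 2: u_1 = a_1 − (-9/7)·u_0 = (12/7, 6/7, -3/7).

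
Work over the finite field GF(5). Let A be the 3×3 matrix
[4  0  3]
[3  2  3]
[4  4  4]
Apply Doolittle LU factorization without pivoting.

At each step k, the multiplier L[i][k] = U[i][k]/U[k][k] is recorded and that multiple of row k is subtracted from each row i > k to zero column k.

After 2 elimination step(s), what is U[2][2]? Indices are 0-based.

k=0: U[0][0]=4
  eliminate (1,0): mult=2, new row 1: (0, 2, 2); set L[1][0]=2
  eliminate (2,0): mult=1, new row 2: (0, 4, 1); set L[2][0]=1
k=1: U[1][1]=2
  eliminate (2,1): mult=2, new row 2: (0, 0, 2); set L[2][1]=2

U[2][2] = 2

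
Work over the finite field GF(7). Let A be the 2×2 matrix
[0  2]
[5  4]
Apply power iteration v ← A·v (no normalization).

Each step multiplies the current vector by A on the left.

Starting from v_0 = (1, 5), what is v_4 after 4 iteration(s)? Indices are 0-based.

v_4 = (6, 0)

v_0 = (1, 5).
v_1 = A·v_0 = (3, 4).
v_2 = A·v_1 = (1, 3).
v_3 = A·v_2 = (6, 3).
v_4 = A·v_3 = (6, 0).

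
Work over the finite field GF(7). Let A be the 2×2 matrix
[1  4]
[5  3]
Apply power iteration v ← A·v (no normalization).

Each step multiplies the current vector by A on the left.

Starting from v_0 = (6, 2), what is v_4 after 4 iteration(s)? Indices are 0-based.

v_4 = (6, 6)

v_0 = (6, 2).
v_1 = A·v_0 = (0, 1).
v_2 = A·v_1 = (4, 3).
v_3 = A·v_2 = (2, 1).
v_4 = A·v_3 = (6, 6).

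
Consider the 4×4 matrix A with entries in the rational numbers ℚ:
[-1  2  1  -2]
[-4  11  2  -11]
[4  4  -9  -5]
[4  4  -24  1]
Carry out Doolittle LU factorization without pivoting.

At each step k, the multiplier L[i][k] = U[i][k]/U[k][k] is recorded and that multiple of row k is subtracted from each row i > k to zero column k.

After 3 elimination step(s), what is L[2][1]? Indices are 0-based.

k=0: U[0][0]=-1
  eliminate (1,0): mult=4, new row 1: (0, 3, -2, -3); set L[1][0]=4
  eliminate (2,0): mult=-4, new row 2: (0, 12, -5, -13); set L[2][0]=-4
  eliminate (3,0): mult=-4, new row 3: (0, 12, -20, -7); set L[3][0]=-4
k=1: U[1][1]=3
  eliminate (2,1): mult=4, new row 2: (0, 0, 3, -1); set L[2][1]=4
  eliminate (3,1): mult=4, new row 3: (0, 0, -12, 5); set L[3][1]=4
k=2: U[2][2]=3
  eliminate (3,2): mult=-4, new row 3: (0, 0, 0, 1); set L[3][2]=-4

L[2][1] = 4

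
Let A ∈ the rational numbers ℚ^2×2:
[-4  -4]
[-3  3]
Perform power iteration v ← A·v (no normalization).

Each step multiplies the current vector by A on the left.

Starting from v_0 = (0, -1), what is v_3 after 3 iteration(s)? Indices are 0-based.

v_3 = (100, -51)

v_0 = (0, -1).
v_1 = A·v_0 = (4, -3).
v_2 = A·v_1 = (-4, -21).
v_3 = A·v_2 = (100, -51).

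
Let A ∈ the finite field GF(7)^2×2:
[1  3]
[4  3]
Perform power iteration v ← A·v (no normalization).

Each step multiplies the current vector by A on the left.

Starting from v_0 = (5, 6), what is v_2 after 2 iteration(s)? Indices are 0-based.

v_2 = (4, 3)

v_0 = (5, 6).
v_1 = A·v_0 = (2, 3).
v_2 = A·v_1 = (4, 3).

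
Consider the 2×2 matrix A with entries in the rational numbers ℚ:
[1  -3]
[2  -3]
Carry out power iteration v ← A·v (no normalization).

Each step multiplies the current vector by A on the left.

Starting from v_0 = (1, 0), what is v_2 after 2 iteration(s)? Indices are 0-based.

v_2 = (-5, -4)

v_0 = (1, 0).
v_1 = A·v_0 = (1, 2).
v_2 = A·v_1 = (-5, -4).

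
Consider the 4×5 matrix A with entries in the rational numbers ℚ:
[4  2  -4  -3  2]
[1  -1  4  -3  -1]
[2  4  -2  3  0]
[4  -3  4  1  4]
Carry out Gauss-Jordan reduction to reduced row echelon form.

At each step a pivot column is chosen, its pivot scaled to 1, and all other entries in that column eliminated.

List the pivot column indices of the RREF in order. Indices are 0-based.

step 1: normalize row 0 (÷4) = (1, 1/2, -1, -3/4, 1/2)
  row 1: subtract 1×row0 = (0, -3/2, 5, -9/4, -3/2)
  row 2: subtract 2×row0 = (0, 3, 0, 9/2, -1)
  row 3: subtract 4×row0 = (0, -5, 8, 4, 2)
step 2: normalize row 1 (÷-3/2) = (0, 1, -10/3, 3/2, 1)
  row 0: subtract 1/2×row1 = (1, 0, 2/3, -3/2, 0)
  row 2: subtract 3×row1 = (0, 0, 10, 0, -4)
  row 3: subtract -5×row1 = (0, 0, -26/3, 23/2, 7)
step 3: normalize row 2 (÷10) = (0, 0, 1, 0, -2/5)
  row 0: subtract 2/3×row2 = (1, 0, 0, -3/2, 4/15)
  row 1: subtract -10/3×row2 = (0, 1, 0, 3/2, -1/3)
  row 3: subtract -26/3×row2 = (0, 0, 0, 23/2, 53/15)
step 4: normalize row 3 (÷23/2) = (0, 0, 0, 1, 106/345)
  row 0: subtract -3/2×row3 = (1, 0, 0, 0, 251/345)
  row 1: subtract 3/2×row3 = (0, 1, 0, 0, -274/345)

pivot columns: 0, 1, 2, 3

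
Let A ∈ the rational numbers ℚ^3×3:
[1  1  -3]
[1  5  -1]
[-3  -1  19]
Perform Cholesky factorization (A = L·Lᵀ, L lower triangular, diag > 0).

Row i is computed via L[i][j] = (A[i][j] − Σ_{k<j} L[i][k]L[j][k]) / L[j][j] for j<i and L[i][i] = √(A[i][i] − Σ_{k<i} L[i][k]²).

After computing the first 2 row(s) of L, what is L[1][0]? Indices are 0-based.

Step 1: L[0][0] = √(1) = 1.
  L[1][0] = (1) / L[0][0] = 1.
Step 2: L[1][1] = √(4) = 2.

L[1][0] = 1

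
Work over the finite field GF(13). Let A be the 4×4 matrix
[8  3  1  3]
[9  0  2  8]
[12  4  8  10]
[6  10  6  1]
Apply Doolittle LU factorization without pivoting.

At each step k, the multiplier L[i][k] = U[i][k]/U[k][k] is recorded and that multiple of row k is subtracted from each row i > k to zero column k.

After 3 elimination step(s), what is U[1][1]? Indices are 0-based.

[col 0] pivot 8
  R1 -= 6*R0 → (0, 8, 9, 3)  (L[1][0] := 6)
  R2 -= 8*R0 → (0, 6, 0, 12)  (L[2][0] := 8)
  R3 -= 4*R0 → (0, 11, 2, 2)  (L[3][0] := 4)
[col 1] pivot 8
  R2 -= 4*R1 → (0, 0, 3, 0)  (L[2][1] := 4)
  R3 -= 3*R1 → (0, 0, 1, 6)  (L[3][1] := 3)
[col 2] pivot 3
  R3 -= 9*R2 → (0, 0, 0, 6)  (L[3][2] := 9)

U[1][1] = 8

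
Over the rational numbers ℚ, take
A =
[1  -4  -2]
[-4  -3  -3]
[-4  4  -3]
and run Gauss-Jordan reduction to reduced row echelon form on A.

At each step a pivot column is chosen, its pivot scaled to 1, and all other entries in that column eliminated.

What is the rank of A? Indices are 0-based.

pivot(0,0)=1: scale R0 → (1, -4, -2)
  clear (1,0): R1 −= (-4)R0 → (0, -19, -11)
  clear (2,0): R2 −= (-4)R0 → (0, -12, -11)
pivot(1,1)=-19: scale R1 → (0, 1, 11/19)
  clear (0,1): R0 −= (-4)R1 → (1, 0, 6/19)
  clear (2,1): R2 −= (-12)R1 → (0, 0, -77/19)
pivot(2,2)=-77/19: scale R2 → (0, 0, 1)
  clear (0,2): R0 −= (6/19)R2 → (1, 0, 0)
  clear (1,2): R1 −= (11/19)R2 → (0, 1, 0)

rank = 3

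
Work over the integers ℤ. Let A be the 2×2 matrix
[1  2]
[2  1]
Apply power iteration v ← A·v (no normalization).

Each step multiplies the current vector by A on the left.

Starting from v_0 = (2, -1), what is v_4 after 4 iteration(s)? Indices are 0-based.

v_4 = (42, 39)

v_0 = (2, -1).
v_1 = A·v_0 = (0, 3).
v_2 = A·v_1 = (6, 3).
v_3 = A·v_2 = (12, 15).
v_4 = A·v_3 = (42, 39).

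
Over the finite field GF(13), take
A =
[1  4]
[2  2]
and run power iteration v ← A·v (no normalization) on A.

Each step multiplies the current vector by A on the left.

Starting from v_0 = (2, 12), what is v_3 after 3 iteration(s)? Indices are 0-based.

v_0 = (2, 12).
v_1 = A·v_0 = (11, 2).
v_2 = A·v_1 = (6, 0).
v_3 = A·v_2 = (6, 12).

v_3 = (6, 12)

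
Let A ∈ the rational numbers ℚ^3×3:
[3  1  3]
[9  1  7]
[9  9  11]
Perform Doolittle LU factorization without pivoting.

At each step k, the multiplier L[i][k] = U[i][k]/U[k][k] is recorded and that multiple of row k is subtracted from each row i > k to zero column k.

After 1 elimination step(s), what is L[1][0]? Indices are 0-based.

k=0: U[0][0]=3
  eliminate (1,0): mult=3, new row 1: (0, -2, -2); set L[1][0]=3
  eliminate (2,0): mult=3, new row 2: (0, 6, 2); set L[2][0]=3

L[1][0] = 3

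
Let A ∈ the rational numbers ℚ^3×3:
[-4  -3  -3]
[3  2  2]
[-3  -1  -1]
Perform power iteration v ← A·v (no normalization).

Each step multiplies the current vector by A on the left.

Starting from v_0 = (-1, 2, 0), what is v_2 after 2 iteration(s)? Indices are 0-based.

v_0 = (-1, 2, 0).
v_1 = A·v_0 = (-2, 1, 1).
v_2 = A·v_1 = (2, -2, 4).

v_2 = (2, -2, 4)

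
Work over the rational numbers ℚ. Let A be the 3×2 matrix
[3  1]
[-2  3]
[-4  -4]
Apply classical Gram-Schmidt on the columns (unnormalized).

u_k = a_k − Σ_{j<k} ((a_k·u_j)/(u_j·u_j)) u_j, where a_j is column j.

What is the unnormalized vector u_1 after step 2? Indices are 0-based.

u_1 = (-10/29, 113/29, -64/29)

Step 1: u_0 = a_0 = (3, -2, -4).
Step 2: u_1 = a_1 − (13/29)·u_0 = (-10/29, 113/29, -64/29).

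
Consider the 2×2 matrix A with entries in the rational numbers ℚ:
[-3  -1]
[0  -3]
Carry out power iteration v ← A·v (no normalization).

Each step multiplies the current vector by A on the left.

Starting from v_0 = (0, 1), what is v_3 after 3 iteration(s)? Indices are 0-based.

v_3 = (-27, -27)

v_0 = (0, 1).
v_1 = A·v_0 = (-1, -3).
v_2 = A·v_1 = (6, 9).
v_3 = A·v_2 = (-27, -27).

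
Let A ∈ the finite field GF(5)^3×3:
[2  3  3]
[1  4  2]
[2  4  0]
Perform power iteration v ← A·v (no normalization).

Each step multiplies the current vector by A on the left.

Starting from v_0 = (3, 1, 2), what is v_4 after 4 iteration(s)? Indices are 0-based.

v_4 = (2, 2, 3)

v_0 = (3, 1, 2).
v_1 = A·v_0 = (0, 1, 0).
v_2 = A·v_1 = (3, 4, 4).
v_3 = A·v_2 = (0, 2, 2).
v_4 = A·v_3 = (2, 2, 3).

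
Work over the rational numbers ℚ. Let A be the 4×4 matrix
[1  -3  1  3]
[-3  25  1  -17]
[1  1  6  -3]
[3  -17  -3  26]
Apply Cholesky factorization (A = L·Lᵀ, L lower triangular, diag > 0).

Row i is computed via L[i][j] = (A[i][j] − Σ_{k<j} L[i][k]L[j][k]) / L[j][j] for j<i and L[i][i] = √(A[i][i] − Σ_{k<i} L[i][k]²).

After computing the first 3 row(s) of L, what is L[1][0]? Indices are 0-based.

Step 1: L[0][0] = √(1) = 1.
  L[1][0] = (-3) / L[0][0] = -3.
Step 2: L[1][1] = √(16) = 4.
  L[2][0] = (1) / L[0][0] = 1.
  L[2][1] = (4) / L[1][1] = 1.
Step 3: L[2][2] = √(4) = 2.

L[1][0] = -3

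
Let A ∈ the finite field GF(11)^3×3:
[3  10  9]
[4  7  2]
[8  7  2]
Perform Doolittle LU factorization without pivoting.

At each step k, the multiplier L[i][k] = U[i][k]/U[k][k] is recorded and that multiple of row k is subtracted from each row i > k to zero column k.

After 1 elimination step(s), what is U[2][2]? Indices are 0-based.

U[2][2] = 0

[col 0] pivot 3
  R1 -= 5*R0 → (0, 1, 1)  (L[1][0] := 5)
  R2 -= 10*R0 → (0, 6, 0)  (L[2][0] := 10)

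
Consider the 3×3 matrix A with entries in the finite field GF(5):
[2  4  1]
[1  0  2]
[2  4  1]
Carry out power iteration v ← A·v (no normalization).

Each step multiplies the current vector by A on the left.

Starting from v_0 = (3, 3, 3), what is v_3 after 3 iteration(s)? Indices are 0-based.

v_0 = (3, 3, 3).
v_1 = A·v_0 = (1, 4, 1).
v_2 = A·v_1 = (4, 3, 4).
v_3 = A·v_2 = (4, 2, 4).

v_3 = (4, 2, 4)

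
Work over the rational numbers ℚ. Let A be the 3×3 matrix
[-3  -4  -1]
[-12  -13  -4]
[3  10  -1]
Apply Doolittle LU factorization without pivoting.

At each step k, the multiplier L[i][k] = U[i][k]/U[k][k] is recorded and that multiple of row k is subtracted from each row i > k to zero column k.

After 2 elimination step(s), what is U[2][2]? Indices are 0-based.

k=0: U[0][0]=-3
  eliminate (1,0): mult=4, new row 1: (0, 3, 0); set L[1][0]=4
  eliminate (2,0): mult=-1, new row 2: (0, 6, -2); set L[2][0]=-1
k=1: U[1][1]=3
  eliminate (2,1): mult=2, new row 2: (0, 0, -2); set L[2][1]=2

U[2][2] = -2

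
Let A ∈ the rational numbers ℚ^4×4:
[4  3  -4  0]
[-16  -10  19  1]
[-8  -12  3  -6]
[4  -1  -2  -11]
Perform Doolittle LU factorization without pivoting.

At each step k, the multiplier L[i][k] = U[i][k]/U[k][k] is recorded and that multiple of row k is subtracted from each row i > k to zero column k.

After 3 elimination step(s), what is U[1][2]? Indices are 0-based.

U[1][2] = 3

k=0: U[0][0]=4
  eliminate (1,0): mult=-4, new row 1: (0, 2, 3, 1); set L[1][0]=-4
  eliminate (2,0): mult=-2, new row 2: (0, -6, -5, -6); set L[2][0]=-2
  eliminate (3,0): mult=1, new row 3: (0, -4, 2, -11); set L[3][0]=1
k=1: U[1][1]=2
  eliminate (2,1): mult=-3, new row 2: (0, 0, 4, -3); set L[2][1]=-3
  eliminate (3,1): mult=-2, new row 3: (0, 0, 8, -9); set L[3][1]=-2
k=2: U[2][2]=4
  eliminate (3,2): mult=2, new row 3: (0, 0, 0, -3); set L[3][2]=2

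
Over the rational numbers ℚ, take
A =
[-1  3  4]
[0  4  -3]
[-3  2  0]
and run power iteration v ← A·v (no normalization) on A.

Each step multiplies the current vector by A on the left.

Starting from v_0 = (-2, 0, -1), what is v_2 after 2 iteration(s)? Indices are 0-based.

v_2 = (35, -6, 12)

v_0 = (-2, 0, -1).
v_1 = A·v_0 = (-2, 3, 6).
v_2 = A·v_1 = (35, -6, 12).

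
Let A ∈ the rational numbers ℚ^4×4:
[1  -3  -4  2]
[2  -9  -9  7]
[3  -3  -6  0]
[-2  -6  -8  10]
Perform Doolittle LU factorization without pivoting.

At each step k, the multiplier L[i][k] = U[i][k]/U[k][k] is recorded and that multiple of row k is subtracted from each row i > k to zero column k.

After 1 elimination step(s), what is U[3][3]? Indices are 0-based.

U[3][3] = 14

Step 1: pivot at (0,0) is 1.
  row1 ← row1 − (2)·row0  ⇒  L[1][0]=2, U row1=(0, -3, -1, 3)
  row2 ← row2 − (3)·row0  ⇒  L[2][0]=3, U row2=(0, 6, 6, -6)
  row3 ← row3 − (-2)·row0  ⇒  L[3][0]=-2, U row3=(0, -12, -16, 14)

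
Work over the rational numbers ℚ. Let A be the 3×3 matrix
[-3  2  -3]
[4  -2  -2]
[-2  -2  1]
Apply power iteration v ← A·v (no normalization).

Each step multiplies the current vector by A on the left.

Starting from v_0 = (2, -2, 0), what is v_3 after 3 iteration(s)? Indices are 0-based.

v_0 = (2, -2, 0).
v_1 = A·v_0 = (-10, 12, 0).
v_2 = A·v_1 = (54, -64, -4).
v_3 = A·v_2 = (-278, 352, 16).

v_3 = (-278, 352, 16)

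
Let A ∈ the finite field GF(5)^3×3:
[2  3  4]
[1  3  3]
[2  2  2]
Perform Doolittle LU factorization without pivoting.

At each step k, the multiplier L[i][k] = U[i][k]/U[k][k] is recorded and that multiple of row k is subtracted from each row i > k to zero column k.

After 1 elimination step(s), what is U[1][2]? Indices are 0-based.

U[1][2] = 1

[col 0] pivot 2
  R1 -= 3*R0 → (0, 4, 1)  (L[1][0] := 3)
  R2 -= 1*R0 → (0, 4, 3)  (L[2][0] := 1)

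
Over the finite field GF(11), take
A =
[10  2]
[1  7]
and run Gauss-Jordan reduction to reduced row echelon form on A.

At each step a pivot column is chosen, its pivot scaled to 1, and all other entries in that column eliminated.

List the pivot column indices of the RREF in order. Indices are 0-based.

[1] R0 /= 10  ⇒  (1, 9)
     R1 -= 1·R0  ⇒  (0, 9)
[2] R1 /= 9  ⇒  (0, 1)
     R0 -= 9·R1  ⇒  (1, 0)

pivot columns: 0, 1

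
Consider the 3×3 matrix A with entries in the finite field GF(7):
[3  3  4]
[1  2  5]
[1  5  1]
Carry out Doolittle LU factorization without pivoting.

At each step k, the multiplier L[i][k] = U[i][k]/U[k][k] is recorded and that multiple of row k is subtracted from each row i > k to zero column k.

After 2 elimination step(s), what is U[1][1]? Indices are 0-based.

k=0: U[0][0]=3
  eliminate (1,0): mult=5, new row 1: (0, 1, 6); set L[1][0]=5
  eliminate (2,0): mult=5, new row 2: (0, 4, 2); set L[2][0]=5
k=1: U[1][1]=1
  eliminate (2,1): mult=4, new row 2: (0, 0, 6); set L[2][1]=4

U[1][1] = 1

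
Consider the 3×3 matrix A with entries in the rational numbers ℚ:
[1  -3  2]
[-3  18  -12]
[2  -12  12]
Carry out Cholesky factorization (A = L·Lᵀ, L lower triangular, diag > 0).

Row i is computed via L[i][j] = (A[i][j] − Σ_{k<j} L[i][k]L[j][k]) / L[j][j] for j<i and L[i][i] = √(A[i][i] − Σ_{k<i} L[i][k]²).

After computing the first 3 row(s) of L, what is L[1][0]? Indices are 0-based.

L[1][0] = -3

Step 1: L[0][0] = √(1) = 1.
  L[1][0] = (-3) / L[0][0] = -3.
Step 2: L[1][1] = √(9) = 3.
  L[2][0] = (2) / L[0][0] = 2.
  L[2][1] = (-6) / L[1][1] = -2.
Step 3: L[2][2] = √(4) = 2.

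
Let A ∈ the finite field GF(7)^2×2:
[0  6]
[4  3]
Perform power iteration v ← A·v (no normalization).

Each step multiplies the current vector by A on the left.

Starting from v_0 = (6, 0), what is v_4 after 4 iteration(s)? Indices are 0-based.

v_4 = (6, 2)

v_0 = (6, 0).
v_1 = A·v_0 = (0, 3).
v_2 = A·v_1 = (4, 2).
v_3 = A·v_2 = (5, 1).
v_4 = A·v_3 = (6, 2).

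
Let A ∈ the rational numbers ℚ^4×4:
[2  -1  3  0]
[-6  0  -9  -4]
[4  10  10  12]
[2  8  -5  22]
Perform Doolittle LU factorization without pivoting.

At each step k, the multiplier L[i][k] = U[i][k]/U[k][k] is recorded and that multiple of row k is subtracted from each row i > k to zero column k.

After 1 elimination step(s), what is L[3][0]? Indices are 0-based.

Step 1: pivot at (0,0) is 2.
  row1 ← row1 − (-3)·row0  ⇒  L[1][0]=-3, U row1=(0, -3, 0, -4)
  row2 ← row2 − (2)·row0  ⇒  L[2][0]=2, U row2=(0, 12, 4, 12)
  row3 ← row3 − (1)·row0  ⇒  L[3][0]=1, U row3=(0, 9, -8, 22)

L[3][0] = 1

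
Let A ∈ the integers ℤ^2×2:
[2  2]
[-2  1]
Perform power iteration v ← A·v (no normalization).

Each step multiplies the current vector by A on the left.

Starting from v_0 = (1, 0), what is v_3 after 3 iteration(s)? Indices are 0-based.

v_3 = (-12, -6)

v_0 = (1, 0).
v_1 = A·v_0 = (2, -2).
v_2 = A·v_1 = (0, -6).
v_3 = A·v_2 = (-12, -6).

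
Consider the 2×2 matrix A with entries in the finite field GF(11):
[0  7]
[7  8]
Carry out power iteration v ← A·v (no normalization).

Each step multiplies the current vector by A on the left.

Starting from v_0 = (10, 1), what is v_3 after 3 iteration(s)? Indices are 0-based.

v_0 = (10, 1).
v_1 = A·v_0 = (7, 1).
v_2 = A·v_1 = (7, 2).
v_3 = A·v_2 = (3, 10).

v_3 = (3, 10)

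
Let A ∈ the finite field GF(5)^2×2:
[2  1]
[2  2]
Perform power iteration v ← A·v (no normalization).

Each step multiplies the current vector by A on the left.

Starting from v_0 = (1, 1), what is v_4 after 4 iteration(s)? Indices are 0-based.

v_4 = (1, 4)

v_0 = (1, 1).
v_1 = A·v_0 = (3, 4).
v_2 = A·v_1 = (0, 4).
v_3 = A·v_2 = (4, 3).
v_4 = A·v_3 = (1, 4).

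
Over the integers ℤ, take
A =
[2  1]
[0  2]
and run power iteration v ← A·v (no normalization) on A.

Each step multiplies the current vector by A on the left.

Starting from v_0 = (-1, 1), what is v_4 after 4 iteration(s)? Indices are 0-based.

v_0 = (-1, 1).
v_1 = A·v_0 = (-1, 2).
v_2 = A·v_1 = (0, 4).
v_3 = A·v_2 = (4, 8).
v_4 = A·v_3 = (16, 16).

v_4 = (16, 16)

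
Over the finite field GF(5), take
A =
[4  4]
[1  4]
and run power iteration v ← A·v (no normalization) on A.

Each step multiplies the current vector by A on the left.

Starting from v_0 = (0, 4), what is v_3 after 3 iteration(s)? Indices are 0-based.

v_0 = (0, 4).
v_1 = A·v_0 = (1, 1).
v_2 = A·v_1 = (3, 0).
v_3 = A·v_2 = (2, 3).

v_3 = (2, 3)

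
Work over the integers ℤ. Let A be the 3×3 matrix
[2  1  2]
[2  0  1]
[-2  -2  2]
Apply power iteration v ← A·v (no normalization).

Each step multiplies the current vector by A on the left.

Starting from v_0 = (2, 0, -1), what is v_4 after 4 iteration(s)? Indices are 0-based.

v_0 = (2, 0, -1).
v_1 = A·v_0 = (2, 3, -6).
v_2 = A·v_1 = (-5, -2, -22).
v_3 = A·v_2 = (-56, -32, -30).
v_4 = A·v_3 = (-204, -142, 116).

v_4 = (-204, -142, 116)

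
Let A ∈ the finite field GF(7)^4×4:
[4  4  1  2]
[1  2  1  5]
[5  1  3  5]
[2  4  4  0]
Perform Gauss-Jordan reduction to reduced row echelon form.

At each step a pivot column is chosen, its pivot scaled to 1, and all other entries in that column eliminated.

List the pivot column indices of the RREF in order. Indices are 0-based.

step 1: normalize row 0 (÷4) = (1, 1, 2, 4)
  row 1: subtract 1×row0 = (0, 1, 6, 1)
  row 2: subtract 5×row0 = (0, 3, 0, 6)
  row 3: subtract 2×row0 = (0, 2, 0, 6)
step 2: normalize row 1 (÷1) = (0, 1, 6, 1)
  row 0: subtract 1×row1 = (1, 0, 3, 3)
  row 2: subtract 3×row1 = (0, 0, 3, 3)
  row 3: subtract 2×row1 = (0, 0, 2, 4)
step 3: normalize row 2 (÷3) = (0, 0, 1, 1)
  row 0: subtract 3×row2 = (1, 0, 0, 0)
  row 1: subtract 6×row2 = (0, 1, 0, 2)
  row 3: subtract 2×row2 = (0, 0, 0, 2)
step 4: normalize row 3 (÷2) = (0, 0, 0, 1)
  row 1: subtract 2×row3 = (0, 1, 0, 0)
  row 2: subtract 1×row3 = (0, 0, 1, 0)

pivot columns: 0, 1, 2, 3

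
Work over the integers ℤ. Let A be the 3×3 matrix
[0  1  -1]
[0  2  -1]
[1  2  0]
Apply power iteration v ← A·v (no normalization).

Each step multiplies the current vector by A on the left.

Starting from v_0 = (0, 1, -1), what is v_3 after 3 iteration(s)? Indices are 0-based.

v_0 = (0, 1, -1).
v_1 = A·v_0 = (2, 3, 2).
v_2 = A·v_1 = (1, 4, 8).
v_3 = A·v_2 = (-4, 0, 9).

v_3 = (-4, 0, 9)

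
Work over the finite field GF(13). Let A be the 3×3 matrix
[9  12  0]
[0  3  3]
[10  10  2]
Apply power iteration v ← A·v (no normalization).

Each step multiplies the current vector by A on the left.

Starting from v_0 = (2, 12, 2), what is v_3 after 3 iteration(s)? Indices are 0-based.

v_3 = (5, 0, 8)

v_0 = (2, 12, 2).
v_1 = A·v_0 = (6, 3, 1).
v_2 = A·v_1 = (12, 12, 1).
v_3 = A·v_2 = (5, 0, 8).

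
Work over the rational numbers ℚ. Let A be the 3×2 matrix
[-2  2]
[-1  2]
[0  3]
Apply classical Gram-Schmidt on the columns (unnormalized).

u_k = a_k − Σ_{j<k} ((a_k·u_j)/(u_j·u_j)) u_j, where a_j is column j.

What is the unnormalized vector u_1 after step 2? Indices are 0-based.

u_1 = (-2/5, 4/5, 3)

Step 1: u_0 = a_0 = (-2, -1, 0).
Step 2: u_1 = a_1 − (-6/5)·u_0 = (-2/5, 4/5, 3).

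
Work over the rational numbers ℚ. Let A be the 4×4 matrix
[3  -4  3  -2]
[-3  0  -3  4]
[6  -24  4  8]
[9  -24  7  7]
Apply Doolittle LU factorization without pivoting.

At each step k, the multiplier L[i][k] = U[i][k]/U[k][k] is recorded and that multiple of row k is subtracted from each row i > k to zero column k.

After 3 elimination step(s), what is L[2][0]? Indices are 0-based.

L[2][0] = 2

[col 0] pivot 3
  R1 -= -1*R0 → (0, -4, 0, 2)  (L[1][0] := -1)
  R2 -= 2*R0 → (0, -16, -2, 12)  (L[2][0] := 2)
  R3 -= 3*R0 → (0, -12, -2, 13)  (L[3][0] := 3)
[col 1] pivot -4
  R2 -= 4*R1 → (0, 0, -2, 4)  (L[2][1] := 4)
  R3 -= 3*R1 → (0, 0, -2, 7)  (L[3][1] := 3)
[col 2] pivot -2
  R3 -= 1*R2 → (0, 0, 0, 3)  (L[3][2] := 1)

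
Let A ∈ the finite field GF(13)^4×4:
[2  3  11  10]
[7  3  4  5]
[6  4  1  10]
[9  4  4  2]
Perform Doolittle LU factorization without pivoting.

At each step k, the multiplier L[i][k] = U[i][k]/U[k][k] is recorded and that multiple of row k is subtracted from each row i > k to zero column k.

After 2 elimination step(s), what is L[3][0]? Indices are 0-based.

L[3][0] = 11

k=0: U[0][0]=2
  eliminate (1,0): mult=10, new row 1: (0, 12, 11, 9); set L[1][0]=10
  eliminate (2,0): mult=3, new row 2: (0, 8, 7, 6); set L[2][0]=3
  eliminate (3,0): mult=11, new row 3: (0, 10, 0, 9); set L[3][0]=11
k=1: U[1][1]=12
  eliminate (2,1): mult=5, new row 2: (0, 0, 4, 0); set L[2][1]=5
  eliminate (3,1): mult=3, new row 3: (0, 0, 6, 8); set L[3][1]=3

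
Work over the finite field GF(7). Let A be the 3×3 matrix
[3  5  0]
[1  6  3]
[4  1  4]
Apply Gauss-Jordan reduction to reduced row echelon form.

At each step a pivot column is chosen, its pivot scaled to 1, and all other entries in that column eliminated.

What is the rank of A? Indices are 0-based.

rank = 3

[1] R0 /= 3  ⇒  (1, 4, 0)
     R1 -= 1·R0  ⇒  (0, 2, 3)
     R2 -= 4·R0  ⇒  (0, 6, 4)
[2] R1 /= 2  ⇒  (0, 1, 5)
     R0 -= 4·R1  ⇒  (1, 0, 1)
     R2 -= 6·R1  ⇒  (0, 0, 2)
[3] R2 /= 2  ⇒  (0, 0, 1)
     R0 -= 1·R2  ⇒  (1, 0, 0)
     R1 -= 5·R2  ⇒  (0, 1, 0)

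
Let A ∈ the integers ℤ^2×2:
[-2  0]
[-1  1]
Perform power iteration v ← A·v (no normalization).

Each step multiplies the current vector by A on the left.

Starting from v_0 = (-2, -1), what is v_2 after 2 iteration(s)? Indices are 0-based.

v_2 = (-8, -3)

v_0 = (-2, -1).
v_1 = A·v_0 = (4, 1).
v_2 = A·v_1 = (-8, -3).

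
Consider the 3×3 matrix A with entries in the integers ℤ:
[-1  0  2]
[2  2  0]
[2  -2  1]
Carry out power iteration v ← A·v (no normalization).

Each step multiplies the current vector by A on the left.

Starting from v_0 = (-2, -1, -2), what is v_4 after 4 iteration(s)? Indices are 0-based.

v_0 = (-2, -1, -2).
v_1 = A·v_0 = (-2, -6, -4).
v_2 = A·v_1 = (-6, -16, 4).
v_3 = A·v_2 = (14, -44, 24).
v_4 = A·v_3 = (34, -60, 140).

v_4 = (34, -60, 140)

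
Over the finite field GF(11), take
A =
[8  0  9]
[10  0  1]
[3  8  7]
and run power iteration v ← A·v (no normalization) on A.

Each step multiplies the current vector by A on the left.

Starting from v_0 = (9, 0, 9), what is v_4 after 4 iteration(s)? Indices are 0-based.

v_4 = (4, 7, 10)

v_0 = (9, 0, 9).
v_1 = A·v_0 = (10, 0, 2).
v_2 = A·v_1 = (10, 3, 0).
v_3 = A·v_2 = (3, 1, 10).
v_4 = A·v_3 = (4, 7, 10).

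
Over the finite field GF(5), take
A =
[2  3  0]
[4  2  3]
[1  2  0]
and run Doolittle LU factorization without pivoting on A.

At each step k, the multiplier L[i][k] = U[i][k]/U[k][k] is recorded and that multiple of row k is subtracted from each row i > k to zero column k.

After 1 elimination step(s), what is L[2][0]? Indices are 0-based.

L[2][0] = 3

k=0: U[0][0]=2
  eliminate (1,0): mult=2, new row 1: (0, 1, 3); set L[1][0]=2
  eliminate (2,0): mult=3, new row 2: (0, 3, 0); set L[2][0]=3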